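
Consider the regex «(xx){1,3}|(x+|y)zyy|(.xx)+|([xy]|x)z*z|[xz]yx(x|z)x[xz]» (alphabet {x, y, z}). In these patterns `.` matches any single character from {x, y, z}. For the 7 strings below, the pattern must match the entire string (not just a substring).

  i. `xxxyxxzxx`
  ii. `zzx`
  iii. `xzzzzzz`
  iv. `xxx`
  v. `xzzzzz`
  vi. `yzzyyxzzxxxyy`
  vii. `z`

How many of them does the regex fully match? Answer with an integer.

i → match
ii → no match
iii → match
iv → match
v → match
vi → no match
vii → no match
Total matched: 4

4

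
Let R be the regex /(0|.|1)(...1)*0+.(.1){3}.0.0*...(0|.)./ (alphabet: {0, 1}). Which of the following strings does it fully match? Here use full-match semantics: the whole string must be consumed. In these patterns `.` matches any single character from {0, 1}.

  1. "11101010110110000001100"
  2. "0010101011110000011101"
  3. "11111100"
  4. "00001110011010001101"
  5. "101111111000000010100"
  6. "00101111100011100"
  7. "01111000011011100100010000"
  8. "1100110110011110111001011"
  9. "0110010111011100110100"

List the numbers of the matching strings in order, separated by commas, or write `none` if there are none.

1 → no match
2 → no match
3 → no match
4 → no match
5 → match
6 → match
7 → match
8 → no match
9 → no match

5, 6, 7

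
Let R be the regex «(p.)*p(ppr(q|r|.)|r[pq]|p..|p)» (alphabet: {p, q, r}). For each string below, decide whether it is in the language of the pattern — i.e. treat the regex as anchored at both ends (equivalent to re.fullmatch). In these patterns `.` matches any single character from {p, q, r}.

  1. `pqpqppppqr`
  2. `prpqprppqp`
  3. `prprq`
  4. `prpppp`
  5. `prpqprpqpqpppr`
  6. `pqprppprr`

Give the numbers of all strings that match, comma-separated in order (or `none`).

1, 2, 3, 4, 5, 6

1 → match
2 → match
3 → match
4 → match
5 → match
6 → match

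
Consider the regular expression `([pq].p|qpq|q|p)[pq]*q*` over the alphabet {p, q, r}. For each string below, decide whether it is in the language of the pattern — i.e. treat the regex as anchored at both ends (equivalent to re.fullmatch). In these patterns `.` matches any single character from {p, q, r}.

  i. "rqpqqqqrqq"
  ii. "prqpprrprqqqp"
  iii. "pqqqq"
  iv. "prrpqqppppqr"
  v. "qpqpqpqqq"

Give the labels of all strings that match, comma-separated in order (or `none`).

i → no match
ii → no match
iii → match
iv → no match
v → match

iii, v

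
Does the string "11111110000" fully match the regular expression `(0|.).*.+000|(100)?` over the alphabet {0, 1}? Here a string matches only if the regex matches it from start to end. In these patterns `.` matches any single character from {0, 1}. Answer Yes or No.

Yes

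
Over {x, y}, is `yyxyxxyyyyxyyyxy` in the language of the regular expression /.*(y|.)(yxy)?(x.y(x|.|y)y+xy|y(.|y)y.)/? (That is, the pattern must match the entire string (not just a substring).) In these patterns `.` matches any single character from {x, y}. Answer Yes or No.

No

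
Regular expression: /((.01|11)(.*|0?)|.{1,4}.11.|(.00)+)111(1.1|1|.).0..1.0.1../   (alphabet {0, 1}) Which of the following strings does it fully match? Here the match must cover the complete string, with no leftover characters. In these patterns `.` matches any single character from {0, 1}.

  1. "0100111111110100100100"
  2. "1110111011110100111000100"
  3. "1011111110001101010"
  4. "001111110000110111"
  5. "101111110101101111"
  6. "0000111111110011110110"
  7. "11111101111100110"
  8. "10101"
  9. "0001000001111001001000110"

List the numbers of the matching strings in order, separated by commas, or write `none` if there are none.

2, 5

1 → no match
2 → match
3 → no match
4 → no match
5 → match
6 → no match
7 → no match
8 → no match
9 → no match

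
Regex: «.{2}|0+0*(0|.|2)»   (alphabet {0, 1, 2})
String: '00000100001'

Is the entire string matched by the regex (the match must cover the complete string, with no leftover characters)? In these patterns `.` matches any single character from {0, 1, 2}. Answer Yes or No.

No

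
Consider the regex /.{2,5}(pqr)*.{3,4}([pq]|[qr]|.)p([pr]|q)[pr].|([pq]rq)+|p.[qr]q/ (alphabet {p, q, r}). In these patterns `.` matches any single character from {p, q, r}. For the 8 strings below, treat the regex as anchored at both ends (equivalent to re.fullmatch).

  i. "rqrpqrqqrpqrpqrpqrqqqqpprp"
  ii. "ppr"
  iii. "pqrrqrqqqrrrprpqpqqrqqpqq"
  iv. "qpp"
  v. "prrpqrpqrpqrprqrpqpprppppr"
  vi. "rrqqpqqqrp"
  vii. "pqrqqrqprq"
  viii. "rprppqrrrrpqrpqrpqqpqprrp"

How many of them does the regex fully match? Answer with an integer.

i → no match
ii → no match
iii → no match
iv → no match
v → no match
vi → no match
vii → no match
viii → no match
Total matched: 0

0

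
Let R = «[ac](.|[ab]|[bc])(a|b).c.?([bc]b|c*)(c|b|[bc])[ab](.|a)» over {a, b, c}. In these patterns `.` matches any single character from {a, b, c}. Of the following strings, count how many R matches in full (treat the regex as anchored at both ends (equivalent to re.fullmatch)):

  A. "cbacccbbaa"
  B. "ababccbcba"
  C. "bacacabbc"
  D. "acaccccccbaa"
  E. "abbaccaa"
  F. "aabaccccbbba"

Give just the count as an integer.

4

A → match
B → match
C → no match
D → match
E → match
F → no match
Total matched: 4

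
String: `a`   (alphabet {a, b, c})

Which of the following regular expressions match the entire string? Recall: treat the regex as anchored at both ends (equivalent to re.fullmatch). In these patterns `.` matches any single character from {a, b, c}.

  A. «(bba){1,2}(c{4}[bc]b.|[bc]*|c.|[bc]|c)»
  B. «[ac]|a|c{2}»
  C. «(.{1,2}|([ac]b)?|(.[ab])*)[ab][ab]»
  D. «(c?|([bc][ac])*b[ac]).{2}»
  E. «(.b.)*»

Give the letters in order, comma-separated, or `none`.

B

A → no match — must start with `bba`
B → match
C → no match
D → no match
E → no match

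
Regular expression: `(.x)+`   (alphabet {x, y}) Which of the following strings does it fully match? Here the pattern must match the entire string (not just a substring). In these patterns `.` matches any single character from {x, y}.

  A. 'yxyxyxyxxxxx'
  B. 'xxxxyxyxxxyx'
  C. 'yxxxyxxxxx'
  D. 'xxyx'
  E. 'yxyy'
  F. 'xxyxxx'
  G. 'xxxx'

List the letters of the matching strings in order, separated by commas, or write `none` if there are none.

A, B, C, D, F, G

A → match
B → match
C → match
D → match
E → no match — must end with 'x'
F → match
G → match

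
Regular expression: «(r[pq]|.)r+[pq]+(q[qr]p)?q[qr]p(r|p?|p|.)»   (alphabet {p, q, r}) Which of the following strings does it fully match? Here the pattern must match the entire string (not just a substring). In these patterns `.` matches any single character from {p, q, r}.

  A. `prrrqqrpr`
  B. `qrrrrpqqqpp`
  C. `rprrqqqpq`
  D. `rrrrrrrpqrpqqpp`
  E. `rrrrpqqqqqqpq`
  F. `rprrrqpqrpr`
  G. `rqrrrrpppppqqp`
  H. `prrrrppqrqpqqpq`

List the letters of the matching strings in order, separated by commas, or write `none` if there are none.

A → match
B → match
C → match
D → match
E → match
F → match
G → match
H → no match

A, B, C, D, E, F, G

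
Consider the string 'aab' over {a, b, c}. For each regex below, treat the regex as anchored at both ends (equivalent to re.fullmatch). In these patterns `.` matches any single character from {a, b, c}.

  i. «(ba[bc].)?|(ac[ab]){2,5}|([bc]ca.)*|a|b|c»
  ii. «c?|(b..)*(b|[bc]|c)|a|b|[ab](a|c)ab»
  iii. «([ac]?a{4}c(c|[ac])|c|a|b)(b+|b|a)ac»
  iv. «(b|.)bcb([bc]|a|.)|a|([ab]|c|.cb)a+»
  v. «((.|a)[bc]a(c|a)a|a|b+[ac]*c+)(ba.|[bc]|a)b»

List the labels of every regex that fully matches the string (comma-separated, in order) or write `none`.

i → no match
ii → no match
iii → no match — must end with 'ac'
iv → no match
v → match

v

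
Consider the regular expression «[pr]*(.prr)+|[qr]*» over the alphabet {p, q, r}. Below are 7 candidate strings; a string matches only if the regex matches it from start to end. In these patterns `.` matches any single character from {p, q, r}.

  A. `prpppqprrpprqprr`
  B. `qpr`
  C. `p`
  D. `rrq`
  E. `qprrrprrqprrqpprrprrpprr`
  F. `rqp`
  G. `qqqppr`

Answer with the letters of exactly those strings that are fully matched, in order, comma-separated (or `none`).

A → no match
B → no match
C → no match
D → match
E → no match
F → no match
G → no match

D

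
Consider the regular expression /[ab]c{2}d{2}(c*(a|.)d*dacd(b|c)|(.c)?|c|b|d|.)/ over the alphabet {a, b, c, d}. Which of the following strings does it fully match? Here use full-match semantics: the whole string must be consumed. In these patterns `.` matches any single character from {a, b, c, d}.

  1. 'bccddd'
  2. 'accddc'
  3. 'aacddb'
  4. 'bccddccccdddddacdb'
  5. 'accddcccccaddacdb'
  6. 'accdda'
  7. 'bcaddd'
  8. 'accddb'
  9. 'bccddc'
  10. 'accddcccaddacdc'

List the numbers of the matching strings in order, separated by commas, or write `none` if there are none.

1, 2, 4, 5, 6, 8, 9, 10

1 → match
2 → match
3 → no match
4 → match
5 → match
6 → match
7 → no match
8 → match
9 → match
10 → match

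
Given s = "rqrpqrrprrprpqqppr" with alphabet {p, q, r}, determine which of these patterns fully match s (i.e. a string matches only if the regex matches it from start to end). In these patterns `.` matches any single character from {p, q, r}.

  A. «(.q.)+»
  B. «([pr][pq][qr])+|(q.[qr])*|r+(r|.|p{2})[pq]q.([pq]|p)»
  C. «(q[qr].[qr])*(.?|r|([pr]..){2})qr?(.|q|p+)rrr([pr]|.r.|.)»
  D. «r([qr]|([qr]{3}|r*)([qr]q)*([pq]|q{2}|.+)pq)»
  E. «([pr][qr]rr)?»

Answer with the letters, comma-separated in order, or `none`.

A → no match
B → match
C → no match
D → no match
E → no match

B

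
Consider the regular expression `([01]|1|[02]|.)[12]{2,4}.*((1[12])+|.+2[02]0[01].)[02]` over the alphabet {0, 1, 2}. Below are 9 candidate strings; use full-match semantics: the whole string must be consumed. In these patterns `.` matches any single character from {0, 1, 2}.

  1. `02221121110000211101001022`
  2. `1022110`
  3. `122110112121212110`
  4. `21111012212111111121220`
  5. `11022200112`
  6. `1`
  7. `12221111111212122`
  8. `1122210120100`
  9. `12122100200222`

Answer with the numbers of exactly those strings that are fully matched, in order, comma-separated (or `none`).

1 → no match
2. `1022110` → no match
3 → match
4 → no match
5. `11022200112` → no match
6. `1` → no match
7 → match
8 → no match
9 → no match

3, 7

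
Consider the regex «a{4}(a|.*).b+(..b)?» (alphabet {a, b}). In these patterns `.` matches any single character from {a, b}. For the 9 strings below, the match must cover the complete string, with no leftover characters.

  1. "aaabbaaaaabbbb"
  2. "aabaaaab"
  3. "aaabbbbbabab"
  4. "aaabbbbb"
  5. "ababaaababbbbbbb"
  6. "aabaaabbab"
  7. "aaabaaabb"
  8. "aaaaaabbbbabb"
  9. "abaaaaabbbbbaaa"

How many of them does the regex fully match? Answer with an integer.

1 → no match
2 → no match
3 → no match
4 → no match
5 → no match
6 → no match
7 → no match
8 → match
9 → no match
Total matched: 1

1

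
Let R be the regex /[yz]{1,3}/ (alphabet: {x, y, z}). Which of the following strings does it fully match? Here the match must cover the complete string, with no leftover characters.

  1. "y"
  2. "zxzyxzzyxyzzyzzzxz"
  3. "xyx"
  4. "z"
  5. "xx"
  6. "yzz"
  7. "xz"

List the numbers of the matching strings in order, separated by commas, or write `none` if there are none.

1, 4, 6

1 → match
2 → no match
3 → no match
4 → match
5 → no match
6 → match
7 → no match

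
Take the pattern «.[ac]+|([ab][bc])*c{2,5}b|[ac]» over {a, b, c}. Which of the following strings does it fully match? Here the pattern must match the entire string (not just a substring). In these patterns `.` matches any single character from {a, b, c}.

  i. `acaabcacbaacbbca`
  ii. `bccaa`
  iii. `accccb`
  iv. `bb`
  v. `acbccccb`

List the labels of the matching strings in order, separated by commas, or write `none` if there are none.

i → no match
ii → match
iii → match
iv → no match
v → match

ii, iii, v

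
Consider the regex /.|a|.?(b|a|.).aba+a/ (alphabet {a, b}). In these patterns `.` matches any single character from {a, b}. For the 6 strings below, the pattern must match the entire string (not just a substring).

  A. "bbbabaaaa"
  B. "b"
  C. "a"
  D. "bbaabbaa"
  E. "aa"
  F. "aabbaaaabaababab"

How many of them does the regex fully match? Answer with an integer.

A → match
B → match
C → match
D → no match
E → no match
F → no match
Total matched: 3

3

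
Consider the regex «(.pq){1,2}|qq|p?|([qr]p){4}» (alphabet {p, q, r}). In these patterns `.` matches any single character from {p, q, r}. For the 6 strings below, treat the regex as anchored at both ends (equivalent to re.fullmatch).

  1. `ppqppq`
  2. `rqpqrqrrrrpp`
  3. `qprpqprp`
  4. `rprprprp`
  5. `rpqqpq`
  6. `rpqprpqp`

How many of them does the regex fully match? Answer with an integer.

5

1 → match
2 → no match
3 → match
4 → match
5 → match
6 → match
Total matched: 5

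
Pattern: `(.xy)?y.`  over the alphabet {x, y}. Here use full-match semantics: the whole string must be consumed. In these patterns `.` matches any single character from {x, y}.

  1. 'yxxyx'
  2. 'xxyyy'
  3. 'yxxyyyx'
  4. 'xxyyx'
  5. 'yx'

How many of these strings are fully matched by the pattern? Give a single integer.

3

1 → no match
2 → match
3 → no match
4 → match
5 → match
Total matched: 3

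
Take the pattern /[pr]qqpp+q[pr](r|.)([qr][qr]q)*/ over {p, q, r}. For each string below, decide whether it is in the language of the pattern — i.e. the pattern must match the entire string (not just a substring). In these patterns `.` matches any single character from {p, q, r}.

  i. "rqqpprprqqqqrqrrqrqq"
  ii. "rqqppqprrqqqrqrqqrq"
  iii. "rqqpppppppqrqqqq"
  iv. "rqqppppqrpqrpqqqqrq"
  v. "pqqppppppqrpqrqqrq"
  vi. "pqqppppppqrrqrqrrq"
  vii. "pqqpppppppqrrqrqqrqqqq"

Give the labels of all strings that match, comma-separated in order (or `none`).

iii, v, vi, vii

i → no match
ii → no match
iii → match
iv → no match
v → match
vi → match
vii → match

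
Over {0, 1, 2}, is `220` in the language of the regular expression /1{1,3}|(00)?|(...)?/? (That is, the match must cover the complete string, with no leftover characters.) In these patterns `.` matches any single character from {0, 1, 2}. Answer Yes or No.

Yes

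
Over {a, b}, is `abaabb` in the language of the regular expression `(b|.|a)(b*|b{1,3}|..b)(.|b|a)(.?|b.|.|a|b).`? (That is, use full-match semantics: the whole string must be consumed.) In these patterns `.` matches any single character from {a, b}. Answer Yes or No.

No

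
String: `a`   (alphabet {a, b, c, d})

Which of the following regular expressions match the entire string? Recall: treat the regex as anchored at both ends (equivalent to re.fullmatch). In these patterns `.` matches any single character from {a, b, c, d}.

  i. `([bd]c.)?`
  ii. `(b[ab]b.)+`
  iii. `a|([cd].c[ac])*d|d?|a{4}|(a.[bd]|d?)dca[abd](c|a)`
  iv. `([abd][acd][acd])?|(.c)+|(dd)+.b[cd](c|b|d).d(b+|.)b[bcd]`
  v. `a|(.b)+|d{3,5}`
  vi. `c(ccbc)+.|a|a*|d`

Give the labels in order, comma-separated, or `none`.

i → no match
ii → no match — must start with `b`
iii → match
iv → no match
v → match
vi → match

iii, v, vi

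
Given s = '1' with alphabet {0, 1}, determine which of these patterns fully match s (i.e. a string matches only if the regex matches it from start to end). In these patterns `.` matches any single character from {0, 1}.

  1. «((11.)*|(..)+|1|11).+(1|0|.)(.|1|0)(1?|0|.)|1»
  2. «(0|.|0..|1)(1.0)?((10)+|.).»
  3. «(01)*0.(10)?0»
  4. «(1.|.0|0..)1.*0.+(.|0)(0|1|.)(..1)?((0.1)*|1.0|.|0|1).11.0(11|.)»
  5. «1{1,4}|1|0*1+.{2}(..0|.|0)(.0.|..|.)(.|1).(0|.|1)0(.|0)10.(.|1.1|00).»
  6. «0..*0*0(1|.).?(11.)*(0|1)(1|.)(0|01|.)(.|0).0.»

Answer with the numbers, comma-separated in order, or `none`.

1, 5

1 → match
2 → no match
3 → no match — must end with '0'
4 → no match
5 → match
6 → no match — must start with '0'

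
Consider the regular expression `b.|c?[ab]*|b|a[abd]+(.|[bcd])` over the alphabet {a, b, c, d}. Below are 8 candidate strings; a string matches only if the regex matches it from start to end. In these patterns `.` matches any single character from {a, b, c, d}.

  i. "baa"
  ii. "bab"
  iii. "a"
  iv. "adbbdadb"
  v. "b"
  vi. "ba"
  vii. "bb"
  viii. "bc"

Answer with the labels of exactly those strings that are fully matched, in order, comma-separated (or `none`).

i. "baa" → match
ii. "bab" → match
iii. "a" → match
iv. "adbbdadb" → match
v. "b" → match
vi. "ba" → match
vii. "bb" → match
viii. "bc" → match

i, ii, iii, iv, v, vi, vii, viii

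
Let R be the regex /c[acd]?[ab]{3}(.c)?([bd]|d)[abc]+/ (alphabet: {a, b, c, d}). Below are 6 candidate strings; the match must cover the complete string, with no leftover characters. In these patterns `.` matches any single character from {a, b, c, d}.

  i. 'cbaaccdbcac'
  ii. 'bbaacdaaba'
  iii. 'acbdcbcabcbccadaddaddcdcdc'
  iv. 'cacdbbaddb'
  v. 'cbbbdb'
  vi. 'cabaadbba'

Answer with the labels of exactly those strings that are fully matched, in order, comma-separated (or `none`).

i, v, vi

i → match
ii → no match — must start with 'c'
iii → no match — must start with 'c'
iv → no match
v → match
vi → match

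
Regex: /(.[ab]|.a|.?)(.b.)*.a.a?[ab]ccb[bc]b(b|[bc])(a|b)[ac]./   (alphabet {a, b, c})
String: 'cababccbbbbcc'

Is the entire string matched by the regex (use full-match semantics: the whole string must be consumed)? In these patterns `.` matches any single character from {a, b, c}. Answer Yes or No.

No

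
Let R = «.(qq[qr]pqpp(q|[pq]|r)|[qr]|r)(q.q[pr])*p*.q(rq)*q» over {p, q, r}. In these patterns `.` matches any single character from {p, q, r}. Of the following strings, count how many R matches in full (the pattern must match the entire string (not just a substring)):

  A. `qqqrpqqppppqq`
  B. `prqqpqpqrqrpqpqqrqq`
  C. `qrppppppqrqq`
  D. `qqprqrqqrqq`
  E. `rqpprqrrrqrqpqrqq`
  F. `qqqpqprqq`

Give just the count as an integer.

A → no match
B → no match
C → match
D → no match
E → no match
F → match
Total matched: 2

2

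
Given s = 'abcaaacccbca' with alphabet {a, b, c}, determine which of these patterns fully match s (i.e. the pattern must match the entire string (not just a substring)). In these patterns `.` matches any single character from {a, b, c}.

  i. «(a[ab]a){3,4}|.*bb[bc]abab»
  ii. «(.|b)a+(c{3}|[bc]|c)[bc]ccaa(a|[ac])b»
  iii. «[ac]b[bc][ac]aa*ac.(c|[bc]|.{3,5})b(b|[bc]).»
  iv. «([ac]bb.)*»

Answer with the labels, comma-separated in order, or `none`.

i → no match
ii → no match — must end with 'b'
iii → match
iv → no match

iii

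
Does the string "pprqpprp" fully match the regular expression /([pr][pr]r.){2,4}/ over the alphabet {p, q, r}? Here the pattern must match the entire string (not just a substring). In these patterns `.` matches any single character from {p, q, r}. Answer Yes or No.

Yes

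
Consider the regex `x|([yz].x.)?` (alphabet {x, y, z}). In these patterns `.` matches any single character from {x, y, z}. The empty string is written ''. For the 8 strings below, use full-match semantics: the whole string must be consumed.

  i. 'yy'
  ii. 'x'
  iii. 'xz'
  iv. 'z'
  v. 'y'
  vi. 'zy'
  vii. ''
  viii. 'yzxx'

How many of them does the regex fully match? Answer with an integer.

i → no match
ii → match
iii → no match
iv → no match
v → no match
vi → no match
vii → match
viii → match
Total matched: 3

3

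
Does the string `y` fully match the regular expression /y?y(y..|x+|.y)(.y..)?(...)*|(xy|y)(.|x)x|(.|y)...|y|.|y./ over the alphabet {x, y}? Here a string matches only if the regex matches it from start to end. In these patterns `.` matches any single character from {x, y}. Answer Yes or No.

Yes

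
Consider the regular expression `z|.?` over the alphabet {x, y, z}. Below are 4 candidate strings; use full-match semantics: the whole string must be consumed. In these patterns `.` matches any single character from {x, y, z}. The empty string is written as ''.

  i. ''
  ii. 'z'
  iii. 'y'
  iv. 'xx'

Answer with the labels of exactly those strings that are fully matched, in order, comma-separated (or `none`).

i, ii, iii

i → match
ii → match
iii → match
iv → no match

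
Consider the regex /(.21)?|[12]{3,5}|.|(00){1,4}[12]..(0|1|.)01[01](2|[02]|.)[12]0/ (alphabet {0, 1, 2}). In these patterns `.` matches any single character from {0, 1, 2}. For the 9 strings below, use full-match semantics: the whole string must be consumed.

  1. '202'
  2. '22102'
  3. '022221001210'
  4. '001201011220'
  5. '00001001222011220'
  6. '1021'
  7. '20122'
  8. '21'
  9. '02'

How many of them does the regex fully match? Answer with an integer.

1

1 → no match
2 → no match
3 → no match
4 → match
5 → no match
6 → no match
7 → no match
8 → no match
9 → no match
Total matched: 1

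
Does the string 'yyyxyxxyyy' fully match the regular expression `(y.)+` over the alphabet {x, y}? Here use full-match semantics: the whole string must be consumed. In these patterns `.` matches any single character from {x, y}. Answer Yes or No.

No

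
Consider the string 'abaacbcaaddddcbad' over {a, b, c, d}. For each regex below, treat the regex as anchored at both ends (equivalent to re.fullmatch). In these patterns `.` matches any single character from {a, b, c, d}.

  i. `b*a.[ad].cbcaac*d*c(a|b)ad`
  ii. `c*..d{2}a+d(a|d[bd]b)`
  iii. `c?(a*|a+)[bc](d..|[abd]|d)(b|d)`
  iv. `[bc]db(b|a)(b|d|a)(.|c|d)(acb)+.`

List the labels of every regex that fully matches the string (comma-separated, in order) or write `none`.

i

i → match
ii → no match
iii → no match
iv → no match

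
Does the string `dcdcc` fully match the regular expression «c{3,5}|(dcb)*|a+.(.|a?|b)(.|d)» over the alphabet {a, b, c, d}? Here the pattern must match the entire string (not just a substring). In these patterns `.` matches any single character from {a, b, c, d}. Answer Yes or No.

No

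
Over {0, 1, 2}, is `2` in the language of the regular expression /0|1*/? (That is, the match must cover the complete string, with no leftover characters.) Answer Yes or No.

No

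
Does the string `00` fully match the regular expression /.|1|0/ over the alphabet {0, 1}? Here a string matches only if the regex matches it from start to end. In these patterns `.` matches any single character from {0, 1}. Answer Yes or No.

No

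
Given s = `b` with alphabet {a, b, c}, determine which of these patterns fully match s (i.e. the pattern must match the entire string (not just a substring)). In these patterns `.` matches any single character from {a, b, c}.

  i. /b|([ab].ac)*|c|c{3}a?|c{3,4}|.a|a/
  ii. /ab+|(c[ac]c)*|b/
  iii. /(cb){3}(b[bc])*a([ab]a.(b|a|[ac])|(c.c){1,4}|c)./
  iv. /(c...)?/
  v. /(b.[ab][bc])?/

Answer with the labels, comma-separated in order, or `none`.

i, ii

i → match
ii → match
iii → no match — must start with `cb`
iv → no match
v → no match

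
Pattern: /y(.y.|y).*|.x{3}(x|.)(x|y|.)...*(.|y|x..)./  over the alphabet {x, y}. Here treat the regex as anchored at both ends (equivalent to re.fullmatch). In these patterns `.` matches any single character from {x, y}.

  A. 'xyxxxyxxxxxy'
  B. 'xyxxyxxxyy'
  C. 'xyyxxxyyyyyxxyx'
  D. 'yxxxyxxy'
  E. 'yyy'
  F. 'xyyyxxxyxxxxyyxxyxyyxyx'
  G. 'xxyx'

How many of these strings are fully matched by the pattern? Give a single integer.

1

A. 'xyxxxyxxxxxy' → no match
B. 'xyxxyxxxyy' → no match
C → no match
D. 'yxxxyxxy' → no match
E. 'yyy' → match
F → no match
G. 'xxyx' → no match
Total matched: 1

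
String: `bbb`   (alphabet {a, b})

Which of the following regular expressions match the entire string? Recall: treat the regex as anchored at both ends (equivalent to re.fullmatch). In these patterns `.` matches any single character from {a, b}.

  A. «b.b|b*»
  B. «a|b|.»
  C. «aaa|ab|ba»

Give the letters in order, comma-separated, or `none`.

A → match
B → no match
C → no match

A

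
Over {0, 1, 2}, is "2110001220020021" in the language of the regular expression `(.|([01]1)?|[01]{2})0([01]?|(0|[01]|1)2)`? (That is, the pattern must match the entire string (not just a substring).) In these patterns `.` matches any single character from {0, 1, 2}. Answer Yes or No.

No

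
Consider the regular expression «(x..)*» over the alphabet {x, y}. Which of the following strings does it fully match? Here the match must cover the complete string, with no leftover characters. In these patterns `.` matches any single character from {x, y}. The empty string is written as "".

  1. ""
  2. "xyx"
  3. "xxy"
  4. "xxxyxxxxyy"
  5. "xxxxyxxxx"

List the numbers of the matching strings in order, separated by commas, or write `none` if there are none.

1. "" → match
2. "xyx" → match
3. "xxy" → match
4. "xxxyxxxxyy" → no match
5. "xxxxyxxxx" → match

1, 2, 3, 5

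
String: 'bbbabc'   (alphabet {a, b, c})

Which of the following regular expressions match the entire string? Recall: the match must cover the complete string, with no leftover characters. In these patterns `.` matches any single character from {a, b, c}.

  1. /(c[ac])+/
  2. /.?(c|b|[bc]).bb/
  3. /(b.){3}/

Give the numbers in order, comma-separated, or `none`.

3

1 → no match — must start with 'c'
2 → no match — must end with 'bb'
3 → match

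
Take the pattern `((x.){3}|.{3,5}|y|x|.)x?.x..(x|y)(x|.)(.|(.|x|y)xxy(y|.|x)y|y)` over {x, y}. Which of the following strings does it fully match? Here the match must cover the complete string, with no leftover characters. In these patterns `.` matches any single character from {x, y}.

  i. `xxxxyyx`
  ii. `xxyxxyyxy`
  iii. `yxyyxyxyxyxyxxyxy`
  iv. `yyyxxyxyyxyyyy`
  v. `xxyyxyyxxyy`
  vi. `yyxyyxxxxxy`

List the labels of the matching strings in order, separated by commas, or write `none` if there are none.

ii, iii, vi

i → no match
ii → match
iii → match
iv → no match
v → no match
vi → match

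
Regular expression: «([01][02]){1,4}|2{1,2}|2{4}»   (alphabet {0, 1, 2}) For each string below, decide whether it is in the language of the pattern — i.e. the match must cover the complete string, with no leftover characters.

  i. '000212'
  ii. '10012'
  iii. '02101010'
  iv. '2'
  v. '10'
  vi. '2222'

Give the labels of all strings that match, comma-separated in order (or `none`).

i, iii, iv, v, vi

i → match
ii → no match
iii → match
iv → match
v → match
vi → match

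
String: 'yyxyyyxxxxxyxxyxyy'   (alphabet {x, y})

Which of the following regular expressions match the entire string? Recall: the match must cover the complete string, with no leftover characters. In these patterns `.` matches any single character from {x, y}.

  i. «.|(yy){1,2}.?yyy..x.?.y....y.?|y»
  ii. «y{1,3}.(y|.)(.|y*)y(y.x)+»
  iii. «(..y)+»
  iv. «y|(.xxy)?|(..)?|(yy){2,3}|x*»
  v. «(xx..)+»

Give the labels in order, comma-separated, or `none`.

i → match
ii → no match — must end with 'x'
iii → no match
iv → no match
v → no match — must start with 'xx'

i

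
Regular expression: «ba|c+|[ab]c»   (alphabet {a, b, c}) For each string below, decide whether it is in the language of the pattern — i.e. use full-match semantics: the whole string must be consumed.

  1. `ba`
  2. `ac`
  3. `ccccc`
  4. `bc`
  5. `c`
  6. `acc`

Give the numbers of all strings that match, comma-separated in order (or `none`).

1 → match
2 → match
3 → match
4 → match
5 → match
6 → no match

1, 2, 3, 4, 5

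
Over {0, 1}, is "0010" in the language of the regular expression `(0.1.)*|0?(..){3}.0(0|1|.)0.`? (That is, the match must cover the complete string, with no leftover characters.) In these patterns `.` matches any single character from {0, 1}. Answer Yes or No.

Yes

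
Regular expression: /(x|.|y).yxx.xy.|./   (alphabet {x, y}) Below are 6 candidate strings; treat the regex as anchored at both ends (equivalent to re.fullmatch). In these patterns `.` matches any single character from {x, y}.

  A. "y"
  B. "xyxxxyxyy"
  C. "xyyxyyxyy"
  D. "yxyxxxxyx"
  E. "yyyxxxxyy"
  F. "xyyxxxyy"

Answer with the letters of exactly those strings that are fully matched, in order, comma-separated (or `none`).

A, D, E

A. "y" → match
B. "xyxxxyxyy" → no match
C. "xyyxyyxyy" → no match
D. "yxyxxxxyx" → match
E. "yyyxxxxyy" → match
F. "xyyxxxyy" → no match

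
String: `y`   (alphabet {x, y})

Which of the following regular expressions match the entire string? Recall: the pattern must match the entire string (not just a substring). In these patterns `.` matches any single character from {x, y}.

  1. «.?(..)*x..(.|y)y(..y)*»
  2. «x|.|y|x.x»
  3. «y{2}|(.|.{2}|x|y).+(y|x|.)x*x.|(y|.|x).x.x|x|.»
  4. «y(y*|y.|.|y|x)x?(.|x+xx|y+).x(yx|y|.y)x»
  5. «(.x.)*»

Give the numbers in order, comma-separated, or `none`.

2, 3

1 → no match
2 → match
3 → match
4 → no match — must end with `x`
5 → no match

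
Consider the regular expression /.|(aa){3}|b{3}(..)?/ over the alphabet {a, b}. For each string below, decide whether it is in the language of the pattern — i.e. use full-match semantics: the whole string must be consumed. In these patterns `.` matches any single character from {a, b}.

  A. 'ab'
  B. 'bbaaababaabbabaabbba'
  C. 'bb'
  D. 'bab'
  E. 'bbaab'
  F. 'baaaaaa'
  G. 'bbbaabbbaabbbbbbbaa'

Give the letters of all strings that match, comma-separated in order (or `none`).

none

A → no match
B → no match
C → no match
D → no match
E → no match
F → no match
G → no match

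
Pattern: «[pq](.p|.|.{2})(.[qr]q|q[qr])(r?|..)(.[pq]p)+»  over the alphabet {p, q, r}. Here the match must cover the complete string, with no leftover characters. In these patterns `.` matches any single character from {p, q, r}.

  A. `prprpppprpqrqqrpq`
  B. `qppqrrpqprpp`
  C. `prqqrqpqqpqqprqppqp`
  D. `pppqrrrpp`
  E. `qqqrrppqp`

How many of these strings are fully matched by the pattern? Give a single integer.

4

A → no match — must end with `p`
B. `qppqrrpqprpp` → match
C → match
D. `pppqrrrpp` → match
E. `qqqrrppqp` → match
Total matched: 4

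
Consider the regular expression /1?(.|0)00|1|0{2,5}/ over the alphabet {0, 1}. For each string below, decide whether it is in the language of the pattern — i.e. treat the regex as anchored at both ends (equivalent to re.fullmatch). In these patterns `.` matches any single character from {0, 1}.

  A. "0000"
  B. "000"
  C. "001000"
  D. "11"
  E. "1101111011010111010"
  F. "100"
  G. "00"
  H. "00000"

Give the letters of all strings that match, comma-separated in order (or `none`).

A → match
B → match
C → no match
D → no match
E → no match
F → match
G → match
H → match

A, B, F, G, H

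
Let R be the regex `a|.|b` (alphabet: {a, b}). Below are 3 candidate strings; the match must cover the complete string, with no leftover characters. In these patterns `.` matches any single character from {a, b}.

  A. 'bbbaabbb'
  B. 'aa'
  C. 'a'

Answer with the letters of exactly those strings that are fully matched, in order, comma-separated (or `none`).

A → no match
B → no match
C → match

C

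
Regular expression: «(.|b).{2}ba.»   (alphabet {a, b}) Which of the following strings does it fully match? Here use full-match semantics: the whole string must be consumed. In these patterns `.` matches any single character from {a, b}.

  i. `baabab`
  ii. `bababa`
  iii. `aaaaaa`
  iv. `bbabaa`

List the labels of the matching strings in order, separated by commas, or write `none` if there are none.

i, iv

i → match
ii → no match
iii → no match
iv → match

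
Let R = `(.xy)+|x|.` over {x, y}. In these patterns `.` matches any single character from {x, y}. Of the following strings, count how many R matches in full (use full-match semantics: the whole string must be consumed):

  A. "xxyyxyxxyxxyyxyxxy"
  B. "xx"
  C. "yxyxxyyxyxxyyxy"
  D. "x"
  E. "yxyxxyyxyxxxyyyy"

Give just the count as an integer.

A → match
B → no match
C → match
D → match
E → no match
Total matched: 3

3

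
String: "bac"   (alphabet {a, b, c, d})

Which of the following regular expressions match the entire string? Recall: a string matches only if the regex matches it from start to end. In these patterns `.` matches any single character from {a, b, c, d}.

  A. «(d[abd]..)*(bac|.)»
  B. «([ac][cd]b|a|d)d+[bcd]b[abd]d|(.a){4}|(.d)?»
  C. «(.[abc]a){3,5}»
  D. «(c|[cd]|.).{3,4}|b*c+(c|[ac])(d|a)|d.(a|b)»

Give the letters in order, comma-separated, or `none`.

A

A → match
B → no match
C → no match — must end with "a"
D → no match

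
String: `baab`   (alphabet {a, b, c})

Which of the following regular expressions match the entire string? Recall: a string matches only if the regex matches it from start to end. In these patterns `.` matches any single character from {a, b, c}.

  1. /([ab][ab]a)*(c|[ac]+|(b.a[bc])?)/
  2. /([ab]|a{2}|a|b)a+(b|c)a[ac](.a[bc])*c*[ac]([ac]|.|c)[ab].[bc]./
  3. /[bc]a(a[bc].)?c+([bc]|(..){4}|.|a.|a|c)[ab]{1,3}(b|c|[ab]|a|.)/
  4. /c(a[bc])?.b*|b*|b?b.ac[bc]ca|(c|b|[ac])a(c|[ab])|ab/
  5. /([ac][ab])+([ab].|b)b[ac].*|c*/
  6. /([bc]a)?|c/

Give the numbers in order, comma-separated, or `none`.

1 → match
2 → no match
3 → no match
4 → no match
5 → no match
6 → no match

1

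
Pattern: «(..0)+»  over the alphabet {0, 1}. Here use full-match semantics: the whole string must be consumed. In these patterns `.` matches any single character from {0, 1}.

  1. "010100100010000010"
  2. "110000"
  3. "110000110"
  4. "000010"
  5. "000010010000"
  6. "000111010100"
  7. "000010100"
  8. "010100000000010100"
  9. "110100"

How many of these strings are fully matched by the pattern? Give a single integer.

1 → match
2 → match
3 → match
4 → match
5 → match
6 → no match
7 → match
8 → match
9 → match
Total matched: 8

8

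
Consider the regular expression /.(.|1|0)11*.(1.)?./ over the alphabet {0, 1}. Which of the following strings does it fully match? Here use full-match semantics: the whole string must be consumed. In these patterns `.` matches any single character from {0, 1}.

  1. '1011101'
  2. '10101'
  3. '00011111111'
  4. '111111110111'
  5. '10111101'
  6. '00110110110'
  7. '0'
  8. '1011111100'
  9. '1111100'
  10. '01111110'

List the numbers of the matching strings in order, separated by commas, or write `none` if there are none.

1 → match
2 → match
3 → no match
4 → match
5 → match
6 → no match
7 → no match
8 → match
9 → match
10 → match

1, 2, 4, 5, 8, 9, 10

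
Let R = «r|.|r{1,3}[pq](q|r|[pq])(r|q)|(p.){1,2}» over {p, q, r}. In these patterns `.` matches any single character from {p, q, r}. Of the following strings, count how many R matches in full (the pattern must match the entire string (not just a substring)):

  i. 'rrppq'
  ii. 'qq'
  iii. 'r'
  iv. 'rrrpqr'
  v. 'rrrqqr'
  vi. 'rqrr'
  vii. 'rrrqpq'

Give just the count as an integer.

6

i → match
ii → no match
iii → match
iv → match
v → match
vi → match
vii → match
Total matched: 6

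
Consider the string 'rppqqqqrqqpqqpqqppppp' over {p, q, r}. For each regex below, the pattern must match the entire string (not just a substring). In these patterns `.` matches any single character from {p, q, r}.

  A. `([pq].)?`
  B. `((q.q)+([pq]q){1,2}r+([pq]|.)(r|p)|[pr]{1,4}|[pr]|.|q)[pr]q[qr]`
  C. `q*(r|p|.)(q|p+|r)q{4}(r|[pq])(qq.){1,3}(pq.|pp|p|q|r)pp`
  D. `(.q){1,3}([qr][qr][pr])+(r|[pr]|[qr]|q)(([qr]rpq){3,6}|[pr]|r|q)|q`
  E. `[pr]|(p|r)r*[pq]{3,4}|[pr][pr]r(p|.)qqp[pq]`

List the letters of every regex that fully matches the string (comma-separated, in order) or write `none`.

A → no match
B → no match
C → match
D → no match
E → no match

C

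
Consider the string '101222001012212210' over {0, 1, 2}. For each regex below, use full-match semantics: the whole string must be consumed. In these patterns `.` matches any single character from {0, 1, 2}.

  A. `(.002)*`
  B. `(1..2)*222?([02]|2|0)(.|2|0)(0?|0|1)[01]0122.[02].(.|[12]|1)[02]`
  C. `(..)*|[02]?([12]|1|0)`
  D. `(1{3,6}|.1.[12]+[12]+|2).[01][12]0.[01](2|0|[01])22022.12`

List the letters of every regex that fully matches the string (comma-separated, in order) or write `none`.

B, C

A → no match
B → match
C → match
D → no match — must end with '12'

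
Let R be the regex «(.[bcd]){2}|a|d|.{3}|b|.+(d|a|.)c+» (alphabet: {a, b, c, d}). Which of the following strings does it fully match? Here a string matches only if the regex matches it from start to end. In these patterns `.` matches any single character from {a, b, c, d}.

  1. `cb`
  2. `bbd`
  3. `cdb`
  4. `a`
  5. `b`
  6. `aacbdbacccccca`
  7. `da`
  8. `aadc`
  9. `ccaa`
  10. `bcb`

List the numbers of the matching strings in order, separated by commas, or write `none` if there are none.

1 → no match
2 → match
3 → match
4 → match
5 → match
6 → no match
7 → no match
8 → match
9 → no match
10 → match

2, 3, 4, 5, 8, 10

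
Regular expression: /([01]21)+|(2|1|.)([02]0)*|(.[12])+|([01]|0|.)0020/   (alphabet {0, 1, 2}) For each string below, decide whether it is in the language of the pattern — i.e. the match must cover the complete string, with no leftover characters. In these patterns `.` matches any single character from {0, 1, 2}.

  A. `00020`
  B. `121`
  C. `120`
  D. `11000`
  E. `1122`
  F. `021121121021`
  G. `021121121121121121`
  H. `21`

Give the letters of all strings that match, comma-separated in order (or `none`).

A, B, C, E, F, G, H

A → match
B → match
C → match
D → no match
E → match
F → match
G → match
H → match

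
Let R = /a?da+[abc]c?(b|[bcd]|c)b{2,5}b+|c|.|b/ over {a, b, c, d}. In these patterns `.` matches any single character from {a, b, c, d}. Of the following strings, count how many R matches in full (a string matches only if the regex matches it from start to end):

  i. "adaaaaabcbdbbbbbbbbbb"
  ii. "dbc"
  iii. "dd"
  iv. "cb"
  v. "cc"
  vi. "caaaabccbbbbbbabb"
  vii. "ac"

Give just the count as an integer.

i → no match
ii → no match
iii → no match
iv → no match
v → no match
vi → no match
vii → no match
Total matched: 0

0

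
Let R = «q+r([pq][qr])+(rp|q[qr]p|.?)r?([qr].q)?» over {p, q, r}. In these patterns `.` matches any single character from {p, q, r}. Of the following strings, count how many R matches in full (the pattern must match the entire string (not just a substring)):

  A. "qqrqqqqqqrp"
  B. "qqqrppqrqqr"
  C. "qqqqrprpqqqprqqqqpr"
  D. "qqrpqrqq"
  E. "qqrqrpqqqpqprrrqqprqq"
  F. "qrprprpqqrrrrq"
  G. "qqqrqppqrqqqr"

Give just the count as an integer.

4

A → match
B → no match
C → match
D → match
E → no match
F → match
G → no match
Total matched: 4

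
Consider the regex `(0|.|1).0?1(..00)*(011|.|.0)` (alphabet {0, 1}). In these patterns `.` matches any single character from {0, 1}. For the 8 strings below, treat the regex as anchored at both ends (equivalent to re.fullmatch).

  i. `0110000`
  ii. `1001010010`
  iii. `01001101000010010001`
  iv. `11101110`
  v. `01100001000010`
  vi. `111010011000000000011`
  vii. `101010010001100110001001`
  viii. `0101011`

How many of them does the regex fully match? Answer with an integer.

3

i → no match
ii → match
iii → no match
iv → no match
v → no match
vi → no match
vii → match
viii → match
Total matched: 3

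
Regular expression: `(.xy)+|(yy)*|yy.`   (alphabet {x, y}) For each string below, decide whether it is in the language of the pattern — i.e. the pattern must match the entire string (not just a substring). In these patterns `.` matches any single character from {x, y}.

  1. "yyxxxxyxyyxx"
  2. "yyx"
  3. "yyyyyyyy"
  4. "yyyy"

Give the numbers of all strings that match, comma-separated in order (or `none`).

1 → no match
2 → match
3 → match
4 → match

2, 3, 4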